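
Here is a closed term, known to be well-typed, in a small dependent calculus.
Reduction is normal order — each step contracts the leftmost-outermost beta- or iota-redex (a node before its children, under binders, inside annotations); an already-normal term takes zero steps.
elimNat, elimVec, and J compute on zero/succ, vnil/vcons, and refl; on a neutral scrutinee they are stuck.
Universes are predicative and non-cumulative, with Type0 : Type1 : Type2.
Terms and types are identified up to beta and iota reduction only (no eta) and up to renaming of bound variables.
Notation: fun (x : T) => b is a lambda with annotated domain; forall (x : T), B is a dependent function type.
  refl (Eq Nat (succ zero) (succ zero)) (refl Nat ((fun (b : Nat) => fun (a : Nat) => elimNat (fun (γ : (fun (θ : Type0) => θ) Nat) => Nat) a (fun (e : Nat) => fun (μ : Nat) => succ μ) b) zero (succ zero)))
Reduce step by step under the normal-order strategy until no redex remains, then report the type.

normal-order reduction sequence:
  refl (Eq Nat (succ zero) (succ zero)) (refl Nat ((fun (b : Nat) => fun (a : Nat) => elimNat (fun (γ : (fun (θ : Type0) => θ) Nat) => Nat) a (fun (e : Nat) => fun (μ : Nat) => succ μ) b) zero (succ zero)))
  ~> refl (Eq Nat (succ zero) (succ zero)) (refl Nat ((fun (b : Nat) => elimNat (fun (a : (fun (γ : Type0) => γ) Nat) => Nat) b (fun (θ : Nat) => fun (e : Nat) => succ e) zero) (succ zero)))
  ~> refl (Eq Nat (succ zero) (succ zero)) (refl Nat (elimNat (fun (b : (fun (a : Type0) => a) Nat) => Nat) (succ zero) (fun (γ : Nat) => fun (θ : Nat) => succ θ) zero))
  ~> refl (Eq Nat (succ zero) (succ zero)) (refl Nat (succ zero))
inferred type:
  Eq (Eq Nat (succ zero) (succ zero)) (refl Nat (succ zero)) (refl Nat (succ zero))


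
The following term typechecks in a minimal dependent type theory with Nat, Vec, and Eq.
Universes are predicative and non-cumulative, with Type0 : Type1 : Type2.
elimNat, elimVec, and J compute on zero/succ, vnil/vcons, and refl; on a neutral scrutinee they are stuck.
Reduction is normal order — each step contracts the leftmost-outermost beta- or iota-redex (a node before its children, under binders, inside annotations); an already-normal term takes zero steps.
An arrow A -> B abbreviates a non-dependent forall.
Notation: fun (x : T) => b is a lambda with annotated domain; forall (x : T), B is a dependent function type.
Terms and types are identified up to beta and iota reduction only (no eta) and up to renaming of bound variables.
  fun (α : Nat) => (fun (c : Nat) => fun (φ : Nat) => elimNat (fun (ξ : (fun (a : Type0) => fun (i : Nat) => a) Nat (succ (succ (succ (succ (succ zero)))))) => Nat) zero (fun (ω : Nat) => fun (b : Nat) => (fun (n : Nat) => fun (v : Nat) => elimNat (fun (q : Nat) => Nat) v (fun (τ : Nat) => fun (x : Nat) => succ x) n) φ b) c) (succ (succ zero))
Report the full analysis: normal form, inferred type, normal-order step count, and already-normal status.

resulting normal form:
  fun (α : Nat) => fun (c : Nat) => elimNat (fun (φ : Nat) => Nat) (elimNat (fun (ξ : Nat) => Nat) zero (fun (a : Nat) => fun (i : Nat) => succ i) c) (fun (ω : Nat) => fun (b : Nat) => succ b) c
the term's type:
  Nat -> Nat -> Nat
steps to reach normal form (normal order): 12
term was already normal: no
first contracted redex: a beta-redex


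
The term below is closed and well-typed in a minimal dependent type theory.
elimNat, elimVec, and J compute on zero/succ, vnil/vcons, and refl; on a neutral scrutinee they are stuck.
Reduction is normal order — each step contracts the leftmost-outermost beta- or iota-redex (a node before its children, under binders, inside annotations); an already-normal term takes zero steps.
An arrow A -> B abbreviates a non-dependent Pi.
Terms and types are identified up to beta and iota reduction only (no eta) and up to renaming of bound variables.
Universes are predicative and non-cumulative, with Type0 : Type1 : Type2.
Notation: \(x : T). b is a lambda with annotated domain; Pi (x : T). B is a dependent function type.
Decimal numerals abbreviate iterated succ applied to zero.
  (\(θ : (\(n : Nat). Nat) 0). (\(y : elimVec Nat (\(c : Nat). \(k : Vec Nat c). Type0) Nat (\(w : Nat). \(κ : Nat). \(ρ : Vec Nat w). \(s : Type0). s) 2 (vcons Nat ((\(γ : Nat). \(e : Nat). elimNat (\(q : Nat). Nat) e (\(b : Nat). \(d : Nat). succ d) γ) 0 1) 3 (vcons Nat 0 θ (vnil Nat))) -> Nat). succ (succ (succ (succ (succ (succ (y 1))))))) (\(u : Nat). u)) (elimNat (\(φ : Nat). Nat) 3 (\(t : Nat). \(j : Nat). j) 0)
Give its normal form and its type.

normal form:
  7
inferred type:
  Nat


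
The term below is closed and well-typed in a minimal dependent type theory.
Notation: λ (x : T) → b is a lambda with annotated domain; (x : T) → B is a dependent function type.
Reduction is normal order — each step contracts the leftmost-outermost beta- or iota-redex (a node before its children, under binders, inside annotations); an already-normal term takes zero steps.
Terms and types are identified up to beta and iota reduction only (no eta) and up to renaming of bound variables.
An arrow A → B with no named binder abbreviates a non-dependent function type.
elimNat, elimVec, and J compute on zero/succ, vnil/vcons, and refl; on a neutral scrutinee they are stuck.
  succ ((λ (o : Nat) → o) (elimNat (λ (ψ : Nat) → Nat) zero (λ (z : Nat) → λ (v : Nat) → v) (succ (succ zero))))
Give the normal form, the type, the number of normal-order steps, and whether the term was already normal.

normal form:
  succ zero
inferred type:
  Nat
reduction steps (normal order): 8
started in normal form: no
first contracted redex: a beta-redex


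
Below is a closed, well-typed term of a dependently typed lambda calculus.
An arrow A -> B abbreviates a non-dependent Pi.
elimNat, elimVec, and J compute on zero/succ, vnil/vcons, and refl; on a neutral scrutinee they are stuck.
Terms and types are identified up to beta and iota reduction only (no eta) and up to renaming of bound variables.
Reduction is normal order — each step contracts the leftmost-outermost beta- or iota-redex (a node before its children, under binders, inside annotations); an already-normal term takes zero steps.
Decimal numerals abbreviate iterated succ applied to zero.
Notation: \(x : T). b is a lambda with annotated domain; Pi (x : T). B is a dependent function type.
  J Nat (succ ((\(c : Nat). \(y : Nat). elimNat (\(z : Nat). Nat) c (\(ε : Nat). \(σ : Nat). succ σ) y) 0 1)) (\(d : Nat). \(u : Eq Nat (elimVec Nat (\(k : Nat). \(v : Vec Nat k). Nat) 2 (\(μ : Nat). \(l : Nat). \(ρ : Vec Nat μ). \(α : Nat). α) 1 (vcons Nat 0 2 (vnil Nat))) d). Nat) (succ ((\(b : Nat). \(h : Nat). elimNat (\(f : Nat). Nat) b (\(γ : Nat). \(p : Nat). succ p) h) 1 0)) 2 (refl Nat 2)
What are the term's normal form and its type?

normal form:
  2
type:
  Nat


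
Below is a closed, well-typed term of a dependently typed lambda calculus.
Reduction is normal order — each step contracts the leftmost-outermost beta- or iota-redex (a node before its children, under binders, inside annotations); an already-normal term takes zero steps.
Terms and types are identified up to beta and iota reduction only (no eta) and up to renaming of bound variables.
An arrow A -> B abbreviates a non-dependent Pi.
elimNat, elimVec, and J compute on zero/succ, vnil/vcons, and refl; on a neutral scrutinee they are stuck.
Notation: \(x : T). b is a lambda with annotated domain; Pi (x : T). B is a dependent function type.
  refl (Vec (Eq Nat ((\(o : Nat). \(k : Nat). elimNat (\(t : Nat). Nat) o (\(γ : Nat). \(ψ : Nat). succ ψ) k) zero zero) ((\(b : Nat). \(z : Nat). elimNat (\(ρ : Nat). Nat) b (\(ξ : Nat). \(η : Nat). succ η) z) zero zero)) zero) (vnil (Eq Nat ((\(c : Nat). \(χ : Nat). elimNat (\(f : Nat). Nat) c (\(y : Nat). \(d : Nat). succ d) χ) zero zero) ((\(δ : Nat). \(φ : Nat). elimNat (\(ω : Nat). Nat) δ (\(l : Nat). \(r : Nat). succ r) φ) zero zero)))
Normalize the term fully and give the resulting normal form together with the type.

resulting normal form:
  refl (Vec (Eq Nat zero zero) zero) (vnil (Eq Nat zero zero))
the term's type:
  Eq (Vec (Eq Nat zero zero) zero) (vnil (Eq Nat zero zero)) (vnil (Eq Nat zero zero))


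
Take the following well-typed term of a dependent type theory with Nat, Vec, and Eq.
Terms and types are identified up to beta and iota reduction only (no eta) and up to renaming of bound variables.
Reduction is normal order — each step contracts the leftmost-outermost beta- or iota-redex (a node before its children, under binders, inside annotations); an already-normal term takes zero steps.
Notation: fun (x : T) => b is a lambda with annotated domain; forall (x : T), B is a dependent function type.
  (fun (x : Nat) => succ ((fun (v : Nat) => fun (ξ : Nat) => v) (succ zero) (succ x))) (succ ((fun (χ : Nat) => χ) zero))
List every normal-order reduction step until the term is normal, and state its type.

normal-order reduction sequence:
  (fun (x : Nat) => succ ((fun (v : Nat) => fun (ξ : Nat) => v) (succ zero) (succ x))) (succ ((fun (χ : Nat) => χ) zero))
  ~> succ ((fun (x : Nat) => fun (v : Nat) => x) (succ zero) (succ (succ ((fun (ξ : Nat) => ξ) zero))))
  ~> succ ((fun (x : Nat) => succ zero) (succ (succ ((fun (v : Nat) => v) zero))))
  ~> succ (succ zero)
type:
  Nat


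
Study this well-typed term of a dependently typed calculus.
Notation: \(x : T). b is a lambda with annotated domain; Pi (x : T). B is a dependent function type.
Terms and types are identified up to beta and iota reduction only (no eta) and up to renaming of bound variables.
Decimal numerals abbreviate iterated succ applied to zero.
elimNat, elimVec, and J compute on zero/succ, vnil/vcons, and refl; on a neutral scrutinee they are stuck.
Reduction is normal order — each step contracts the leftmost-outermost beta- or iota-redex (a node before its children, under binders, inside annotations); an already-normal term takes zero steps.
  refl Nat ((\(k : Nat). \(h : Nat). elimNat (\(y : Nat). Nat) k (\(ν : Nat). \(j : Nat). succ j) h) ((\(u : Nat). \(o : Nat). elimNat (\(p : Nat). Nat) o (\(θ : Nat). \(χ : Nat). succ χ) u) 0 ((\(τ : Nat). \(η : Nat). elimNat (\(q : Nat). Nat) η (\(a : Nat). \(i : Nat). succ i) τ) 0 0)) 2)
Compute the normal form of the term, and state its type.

resulting normal form:
  refl Nat 2
type:
  Eq Nat 2 2


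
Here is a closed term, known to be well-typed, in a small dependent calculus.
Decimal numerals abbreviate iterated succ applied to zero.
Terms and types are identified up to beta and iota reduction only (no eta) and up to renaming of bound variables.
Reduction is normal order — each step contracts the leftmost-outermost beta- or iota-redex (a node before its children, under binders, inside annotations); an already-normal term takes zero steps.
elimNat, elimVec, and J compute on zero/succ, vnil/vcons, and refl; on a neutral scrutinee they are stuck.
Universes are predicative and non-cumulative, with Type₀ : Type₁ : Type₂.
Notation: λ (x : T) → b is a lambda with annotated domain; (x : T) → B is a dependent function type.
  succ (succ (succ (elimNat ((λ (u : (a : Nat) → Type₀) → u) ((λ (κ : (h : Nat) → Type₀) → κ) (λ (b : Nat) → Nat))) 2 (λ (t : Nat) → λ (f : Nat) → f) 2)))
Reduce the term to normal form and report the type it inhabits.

reduced normal form:
  5
the term's type:
  Nat


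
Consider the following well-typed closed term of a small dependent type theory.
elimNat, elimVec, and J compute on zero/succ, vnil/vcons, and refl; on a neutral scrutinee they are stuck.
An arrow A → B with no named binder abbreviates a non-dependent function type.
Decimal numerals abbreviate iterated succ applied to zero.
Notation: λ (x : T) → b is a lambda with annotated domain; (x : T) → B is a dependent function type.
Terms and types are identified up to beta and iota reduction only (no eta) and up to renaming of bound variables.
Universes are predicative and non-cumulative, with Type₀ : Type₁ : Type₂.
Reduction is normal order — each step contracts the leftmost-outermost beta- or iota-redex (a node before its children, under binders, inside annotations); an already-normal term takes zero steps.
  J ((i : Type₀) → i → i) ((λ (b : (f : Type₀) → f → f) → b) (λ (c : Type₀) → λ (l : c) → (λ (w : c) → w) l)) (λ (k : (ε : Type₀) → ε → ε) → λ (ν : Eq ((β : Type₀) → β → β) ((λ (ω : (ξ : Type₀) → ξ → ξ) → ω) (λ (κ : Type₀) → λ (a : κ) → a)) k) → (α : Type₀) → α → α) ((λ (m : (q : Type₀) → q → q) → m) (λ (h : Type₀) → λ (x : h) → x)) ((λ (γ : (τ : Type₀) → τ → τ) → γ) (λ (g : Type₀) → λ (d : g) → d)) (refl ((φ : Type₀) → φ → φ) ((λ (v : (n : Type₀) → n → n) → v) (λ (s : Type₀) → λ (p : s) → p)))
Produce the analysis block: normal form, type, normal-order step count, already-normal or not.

normal form:
  λ (i : Type₀) → λ (b : i) → b
type:
  (i : Type₀) → i → i
normal-order step count: 2
already normal: no
first redex: a J iota-redex


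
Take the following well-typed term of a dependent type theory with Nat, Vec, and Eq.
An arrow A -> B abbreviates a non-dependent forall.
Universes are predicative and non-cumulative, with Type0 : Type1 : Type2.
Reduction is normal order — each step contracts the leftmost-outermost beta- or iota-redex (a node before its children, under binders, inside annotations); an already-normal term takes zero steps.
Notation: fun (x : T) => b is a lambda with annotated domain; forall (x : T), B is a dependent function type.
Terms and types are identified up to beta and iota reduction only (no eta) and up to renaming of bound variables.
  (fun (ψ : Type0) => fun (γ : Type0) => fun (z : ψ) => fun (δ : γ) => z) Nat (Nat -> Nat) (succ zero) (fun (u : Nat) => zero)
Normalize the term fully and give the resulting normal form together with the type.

resulting normal form:
  succ zero
the term's type:
  Nat


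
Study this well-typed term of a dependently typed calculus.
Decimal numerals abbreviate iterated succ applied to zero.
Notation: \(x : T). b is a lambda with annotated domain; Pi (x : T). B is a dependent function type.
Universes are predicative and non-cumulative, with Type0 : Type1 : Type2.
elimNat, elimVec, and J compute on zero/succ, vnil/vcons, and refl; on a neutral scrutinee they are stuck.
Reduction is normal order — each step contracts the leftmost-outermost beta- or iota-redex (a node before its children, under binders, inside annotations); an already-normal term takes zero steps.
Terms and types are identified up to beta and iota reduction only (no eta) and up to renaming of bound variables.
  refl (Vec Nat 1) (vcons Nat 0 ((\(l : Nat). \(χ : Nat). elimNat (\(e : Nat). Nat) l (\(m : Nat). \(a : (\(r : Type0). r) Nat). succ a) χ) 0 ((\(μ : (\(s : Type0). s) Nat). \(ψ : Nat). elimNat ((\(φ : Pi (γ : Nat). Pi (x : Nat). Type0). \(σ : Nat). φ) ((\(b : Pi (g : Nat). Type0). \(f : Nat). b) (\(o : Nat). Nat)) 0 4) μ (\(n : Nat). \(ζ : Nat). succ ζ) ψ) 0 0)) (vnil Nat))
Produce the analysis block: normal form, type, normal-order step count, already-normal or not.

resulting normal form:
  refl (Vec Nat 1) (vcons Nat 0 0 (vnil Nat))
inferred type:
  Eq (Vec Nat 1) (vcons Nat 0 0 (vnil Nat)) (vcons Nat 0 0 (vnil Nat))
normal-order step count: 7
term was already normal: no
first redex: a beta-redex


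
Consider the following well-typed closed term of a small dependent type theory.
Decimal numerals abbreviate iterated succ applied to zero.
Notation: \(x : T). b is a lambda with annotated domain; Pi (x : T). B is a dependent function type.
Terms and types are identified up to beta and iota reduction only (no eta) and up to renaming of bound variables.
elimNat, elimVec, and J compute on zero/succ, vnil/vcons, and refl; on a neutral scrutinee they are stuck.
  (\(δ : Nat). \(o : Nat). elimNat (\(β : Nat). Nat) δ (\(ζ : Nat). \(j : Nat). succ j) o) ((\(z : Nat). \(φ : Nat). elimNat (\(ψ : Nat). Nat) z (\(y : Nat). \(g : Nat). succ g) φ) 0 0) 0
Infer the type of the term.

the term's type:
  Nat


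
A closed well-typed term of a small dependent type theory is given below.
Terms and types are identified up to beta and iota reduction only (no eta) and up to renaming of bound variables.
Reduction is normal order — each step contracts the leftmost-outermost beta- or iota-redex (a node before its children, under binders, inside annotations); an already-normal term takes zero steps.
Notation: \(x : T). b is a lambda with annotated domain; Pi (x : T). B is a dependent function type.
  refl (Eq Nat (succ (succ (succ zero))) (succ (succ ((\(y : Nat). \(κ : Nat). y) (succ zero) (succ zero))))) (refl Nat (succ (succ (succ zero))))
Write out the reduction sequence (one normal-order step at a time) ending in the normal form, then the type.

normal-order reduction sequence:
  refl (Eq Nat (succ (succ (succ zero))) (succ (succ ((\(y : Nat). \(κ : Nat). y) (succ zero) (succ zero))))) (refl Nat (succ (succ (succ zero))))
  ~> refl (Eq Nat (succ (succ (succ zero))) (succ (succ ((\(y : Nat). succ zero) (succ zero))))) (refl Nat (succ (succ (succ zero))))
  ~> refl (Eq Nat (succ (succ (succ zero))) (succ (succ (succ zero)))) (refl Nat (succ (succ (succ zero))))
inferred type:
  Eq (Eq Nat (succ (succ (succ zero))) (succ (succ (succ zero)))) (refl Nat (succ (succ (succ zero)))) (refl Nat (succ (succ (succ zero))))


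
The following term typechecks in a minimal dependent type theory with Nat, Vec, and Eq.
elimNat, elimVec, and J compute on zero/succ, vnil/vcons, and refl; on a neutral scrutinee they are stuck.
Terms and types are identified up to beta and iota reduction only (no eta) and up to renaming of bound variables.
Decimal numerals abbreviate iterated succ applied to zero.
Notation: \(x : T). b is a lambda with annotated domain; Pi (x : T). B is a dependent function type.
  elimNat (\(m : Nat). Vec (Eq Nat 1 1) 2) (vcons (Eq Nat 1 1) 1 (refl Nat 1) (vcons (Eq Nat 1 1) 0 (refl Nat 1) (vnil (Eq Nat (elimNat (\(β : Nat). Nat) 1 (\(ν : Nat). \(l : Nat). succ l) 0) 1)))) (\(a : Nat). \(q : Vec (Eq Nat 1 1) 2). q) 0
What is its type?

type:
  Vec (Eq Nat 1 1) 2


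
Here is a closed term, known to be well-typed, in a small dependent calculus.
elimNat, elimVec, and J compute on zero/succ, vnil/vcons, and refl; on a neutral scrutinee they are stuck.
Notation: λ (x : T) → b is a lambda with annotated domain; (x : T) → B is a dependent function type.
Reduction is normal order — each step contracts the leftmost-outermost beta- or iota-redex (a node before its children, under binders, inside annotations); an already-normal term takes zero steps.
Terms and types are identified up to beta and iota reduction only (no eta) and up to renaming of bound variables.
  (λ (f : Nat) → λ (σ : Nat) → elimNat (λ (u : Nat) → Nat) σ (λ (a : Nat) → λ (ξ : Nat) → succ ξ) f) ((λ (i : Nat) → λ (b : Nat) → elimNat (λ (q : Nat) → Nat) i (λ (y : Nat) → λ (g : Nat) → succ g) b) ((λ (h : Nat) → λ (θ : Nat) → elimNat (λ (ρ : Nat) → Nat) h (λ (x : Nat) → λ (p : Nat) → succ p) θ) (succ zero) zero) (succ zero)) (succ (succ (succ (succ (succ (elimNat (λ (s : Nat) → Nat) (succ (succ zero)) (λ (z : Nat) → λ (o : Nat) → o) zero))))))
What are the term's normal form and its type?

resulting normal form:
  succ (succ (succ (succ (succ (succ (succ (succ (succ zero))))))))
inferred type:
  Nat
observation: the first redex contracted is a beta-redex; the normal form is reached in 19 normal-order steps.


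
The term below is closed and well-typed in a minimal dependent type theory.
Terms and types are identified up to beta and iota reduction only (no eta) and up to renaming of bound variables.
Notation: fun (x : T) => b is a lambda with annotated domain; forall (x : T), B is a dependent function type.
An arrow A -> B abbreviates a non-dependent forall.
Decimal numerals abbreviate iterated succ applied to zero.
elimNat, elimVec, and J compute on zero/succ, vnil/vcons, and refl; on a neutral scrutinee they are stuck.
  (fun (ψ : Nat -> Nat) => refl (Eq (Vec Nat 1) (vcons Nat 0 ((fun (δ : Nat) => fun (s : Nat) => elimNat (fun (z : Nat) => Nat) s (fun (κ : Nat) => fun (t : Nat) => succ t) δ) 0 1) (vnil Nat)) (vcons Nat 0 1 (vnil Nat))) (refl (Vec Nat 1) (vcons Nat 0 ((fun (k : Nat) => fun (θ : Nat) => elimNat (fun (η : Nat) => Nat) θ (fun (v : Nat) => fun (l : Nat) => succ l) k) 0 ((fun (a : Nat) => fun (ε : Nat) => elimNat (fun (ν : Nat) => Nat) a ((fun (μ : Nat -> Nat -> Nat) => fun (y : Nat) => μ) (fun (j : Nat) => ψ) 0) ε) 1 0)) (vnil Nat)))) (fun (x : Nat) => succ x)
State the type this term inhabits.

type:
  Eq (Eq (Vec Nat 1) (vcons Nat 0 1 (vnil Nat)) (vcons Nat 0 1 (vnil Nat))) (refl (Vec Nat 1) (vcons Nat 0 1 (vnil Nat))) (refl (Vec Nat 1) (vcons Nat 0 1 (vnil Nat)))


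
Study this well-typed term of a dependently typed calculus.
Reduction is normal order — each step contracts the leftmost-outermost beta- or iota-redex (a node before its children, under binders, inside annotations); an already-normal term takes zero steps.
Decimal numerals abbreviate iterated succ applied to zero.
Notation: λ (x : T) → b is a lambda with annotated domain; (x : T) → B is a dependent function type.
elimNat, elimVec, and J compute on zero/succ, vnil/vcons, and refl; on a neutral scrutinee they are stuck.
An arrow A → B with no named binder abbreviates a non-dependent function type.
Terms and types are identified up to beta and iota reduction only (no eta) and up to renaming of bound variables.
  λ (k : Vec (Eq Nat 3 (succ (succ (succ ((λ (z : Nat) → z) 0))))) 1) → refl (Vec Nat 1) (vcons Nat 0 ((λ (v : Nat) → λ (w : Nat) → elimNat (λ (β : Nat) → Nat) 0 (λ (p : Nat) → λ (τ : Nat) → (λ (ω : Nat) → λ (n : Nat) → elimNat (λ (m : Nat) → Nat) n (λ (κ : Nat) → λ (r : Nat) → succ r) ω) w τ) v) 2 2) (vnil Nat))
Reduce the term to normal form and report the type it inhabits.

normal form:
  λ (k : Vec (Eq Nat 3 3) 1) → refl (Vec Nat 1) (vcons Nat 0 4 (vnil Nat))
type:
  Vec (Eq Nat 3 3) 1 → Eq (Vec Nat 1) (vcons Nat 0 4 (vnil Nat)) (vcons Nat 0 4 (vnil Nat))


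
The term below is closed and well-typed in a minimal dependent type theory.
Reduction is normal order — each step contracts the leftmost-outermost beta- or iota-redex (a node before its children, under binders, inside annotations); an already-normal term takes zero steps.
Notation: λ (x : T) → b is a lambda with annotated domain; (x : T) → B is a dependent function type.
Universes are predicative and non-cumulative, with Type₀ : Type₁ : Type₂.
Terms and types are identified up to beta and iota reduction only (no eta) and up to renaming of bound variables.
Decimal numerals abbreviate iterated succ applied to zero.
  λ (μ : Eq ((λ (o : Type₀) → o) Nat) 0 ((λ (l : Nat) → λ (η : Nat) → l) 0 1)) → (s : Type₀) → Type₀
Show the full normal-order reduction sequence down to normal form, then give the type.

normal-order reduction sequence:
  λ (μ : Eq ((λ (o : Type₀) → o) Nat) 0 ((λ (l : Nat) → λ (η : Nat) → l) 0 1)) → (s : Type₀) → Type₀
  ~> λ (μ : Eq Nat 0 ((λ (o : Nat) → λ (l : Nat) → o) 0 1)) → (η : Type₀) → Type₀
  ~> λ (μ : Eq Nat 0 ((λ (o : Nat) → 0) 1)) → (l : Type₀) → Type₀
  ~> λ (μ : Eq Nat 0 0) → (o : Type₀) → Type₀
the term's type:
  (μ : Eq Nat 0 0) → Type₁


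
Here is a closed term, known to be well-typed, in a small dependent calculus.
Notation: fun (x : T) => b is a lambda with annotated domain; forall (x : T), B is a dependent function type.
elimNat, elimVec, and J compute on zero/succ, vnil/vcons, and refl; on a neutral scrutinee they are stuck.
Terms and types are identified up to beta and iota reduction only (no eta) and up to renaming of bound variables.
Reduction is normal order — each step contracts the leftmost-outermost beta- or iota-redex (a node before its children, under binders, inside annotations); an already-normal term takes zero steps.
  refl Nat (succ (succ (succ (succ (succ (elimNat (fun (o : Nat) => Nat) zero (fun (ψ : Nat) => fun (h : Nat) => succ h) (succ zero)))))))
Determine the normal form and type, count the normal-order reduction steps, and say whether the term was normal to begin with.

resulting normal form:
  refl Nat (succ (succ (succ (succ (succ (succ zero))))))
type:
  Eq Nat (succ (succ (succ (succ (succ (succ zero)))))) (succ (succ (succ (succ (succ (succ zero))))))
steps to reach normal form (normal order): 4
already normal: no
first contracted redex: an elimNat iota-redex


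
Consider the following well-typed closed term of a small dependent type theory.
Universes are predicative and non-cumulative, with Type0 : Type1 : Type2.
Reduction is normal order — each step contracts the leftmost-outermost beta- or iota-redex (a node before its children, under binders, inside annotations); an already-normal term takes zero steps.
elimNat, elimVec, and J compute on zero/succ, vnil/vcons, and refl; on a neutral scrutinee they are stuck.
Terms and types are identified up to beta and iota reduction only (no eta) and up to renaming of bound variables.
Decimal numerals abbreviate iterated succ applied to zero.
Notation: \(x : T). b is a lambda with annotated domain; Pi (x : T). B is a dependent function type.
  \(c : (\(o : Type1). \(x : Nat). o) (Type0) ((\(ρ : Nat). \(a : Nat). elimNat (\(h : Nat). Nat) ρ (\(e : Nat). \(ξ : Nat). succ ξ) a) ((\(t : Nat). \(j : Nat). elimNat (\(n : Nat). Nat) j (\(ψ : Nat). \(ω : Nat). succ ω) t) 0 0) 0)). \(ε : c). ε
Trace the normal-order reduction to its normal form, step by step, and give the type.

normal-order reduction:
  \(c : (\(o : Type1). \(x : Nat). o) (Type0) ((\(ρ : Nat). \(a : Nat). elimNat (\(h : Nat). Nat) ρ (\(e : Nat). \(ξ : Nat). succ ξ) a) ((\(t : Nat). \(j : Nat). elimNat (\(n : Nat). Nat) j (\(ψ : Nat). \(ω : Nat). succ ω) t) 0 0) 0)). \(ε : c). ε
  ~> \(c : (\(o : Nat). Type0) ((\(x : Nat). \(ρ : Nat). elimNat (\(a : Nat). Nat) x (\(h : Nat). \(e : Nat). succ e) ρ) ((\(ξ : Nat). \(t : Nat). elimNat (\(j : Nat). Nat) t (\(n : Nat). \(ψ : Nat). succ ψ) ξ) 0 0) 0)). \(ω : c). ω
  ~> \(c : Type0). \(o : c). o
type:
  Pi (c : Type0). Pi (o : c). c


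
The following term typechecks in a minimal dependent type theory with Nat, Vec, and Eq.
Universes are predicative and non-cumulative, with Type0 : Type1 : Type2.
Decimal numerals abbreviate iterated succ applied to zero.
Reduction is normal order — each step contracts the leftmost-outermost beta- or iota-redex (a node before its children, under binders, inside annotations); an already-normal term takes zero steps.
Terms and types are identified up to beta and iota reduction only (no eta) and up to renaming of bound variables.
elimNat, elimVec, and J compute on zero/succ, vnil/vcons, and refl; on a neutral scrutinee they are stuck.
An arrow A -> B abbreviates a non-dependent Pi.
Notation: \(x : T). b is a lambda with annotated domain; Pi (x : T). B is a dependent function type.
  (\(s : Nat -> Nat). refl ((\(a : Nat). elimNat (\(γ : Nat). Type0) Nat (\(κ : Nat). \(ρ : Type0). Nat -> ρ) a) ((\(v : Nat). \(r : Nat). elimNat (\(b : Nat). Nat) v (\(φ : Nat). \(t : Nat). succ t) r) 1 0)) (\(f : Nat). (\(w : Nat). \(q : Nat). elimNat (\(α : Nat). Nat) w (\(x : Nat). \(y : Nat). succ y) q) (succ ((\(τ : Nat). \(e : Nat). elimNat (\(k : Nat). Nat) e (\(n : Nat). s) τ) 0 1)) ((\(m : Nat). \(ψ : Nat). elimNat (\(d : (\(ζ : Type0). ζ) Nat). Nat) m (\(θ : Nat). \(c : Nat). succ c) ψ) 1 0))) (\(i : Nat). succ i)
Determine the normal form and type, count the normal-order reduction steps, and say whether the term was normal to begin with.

normal form:
  refl (Nat -> Nat) (\(s : Nat). 3)
the term's type:
  Eq (Nat -> Nat) (\(s : Nat). 3) (\(a : Nat). 3)
steps to reach normal form (normal order): 21
already normal: no
first contracted redex: a beta-redex


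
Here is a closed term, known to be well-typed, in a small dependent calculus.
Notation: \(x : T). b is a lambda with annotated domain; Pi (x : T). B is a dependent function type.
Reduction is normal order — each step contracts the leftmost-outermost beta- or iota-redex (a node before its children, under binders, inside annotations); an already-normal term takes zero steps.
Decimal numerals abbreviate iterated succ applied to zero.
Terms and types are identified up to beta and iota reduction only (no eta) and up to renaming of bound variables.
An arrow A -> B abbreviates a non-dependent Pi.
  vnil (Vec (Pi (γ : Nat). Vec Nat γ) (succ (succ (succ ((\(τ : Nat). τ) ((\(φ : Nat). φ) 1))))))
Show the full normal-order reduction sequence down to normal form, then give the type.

normal-order reduction:
  vnil (Vec (Pi (γ : Nat). Vec Nat γ) (succ (succ (succ ((\(τ : Nat). τ) ((\(φ : Nat). φ) 1))))))
  ~> vnil (Vec (Pi (γ : Nat). Vec Nat γ) (succ (succ (succ ((\(τ : Nat). τ) 1)))))
  ~> vnil (Vec (Pi (γ : Nat). Vec Nat γ) 4)
the term's type:
  Vec (Vec (Pi (γ : Nat). Vec Nat γ) 4) 0


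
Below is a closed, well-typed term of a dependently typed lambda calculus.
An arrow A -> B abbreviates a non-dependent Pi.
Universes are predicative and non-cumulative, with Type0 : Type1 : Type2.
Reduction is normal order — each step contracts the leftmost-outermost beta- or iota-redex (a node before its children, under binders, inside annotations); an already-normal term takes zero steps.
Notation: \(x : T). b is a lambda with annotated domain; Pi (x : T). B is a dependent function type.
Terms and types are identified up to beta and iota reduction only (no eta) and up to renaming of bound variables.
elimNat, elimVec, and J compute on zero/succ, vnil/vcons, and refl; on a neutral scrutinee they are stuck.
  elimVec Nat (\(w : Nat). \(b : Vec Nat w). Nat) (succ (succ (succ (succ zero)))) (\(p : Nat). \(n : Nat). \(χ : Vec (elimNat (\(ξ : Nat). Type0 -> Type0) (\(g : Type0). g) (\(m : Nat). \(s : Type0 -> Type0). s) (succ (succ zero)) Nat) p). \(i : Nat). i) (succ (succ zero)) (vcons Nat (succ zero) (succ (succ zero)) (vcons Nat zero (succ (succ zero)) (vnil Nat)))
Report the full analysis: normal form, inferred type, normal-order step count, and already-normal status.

normal form:
  succ (succ (succ (succ zero)))
the term's type:
  Nat
steps to reach normal form (normal order): 11
started in normal form: no
first contracted redex: an elimVec iota-redex


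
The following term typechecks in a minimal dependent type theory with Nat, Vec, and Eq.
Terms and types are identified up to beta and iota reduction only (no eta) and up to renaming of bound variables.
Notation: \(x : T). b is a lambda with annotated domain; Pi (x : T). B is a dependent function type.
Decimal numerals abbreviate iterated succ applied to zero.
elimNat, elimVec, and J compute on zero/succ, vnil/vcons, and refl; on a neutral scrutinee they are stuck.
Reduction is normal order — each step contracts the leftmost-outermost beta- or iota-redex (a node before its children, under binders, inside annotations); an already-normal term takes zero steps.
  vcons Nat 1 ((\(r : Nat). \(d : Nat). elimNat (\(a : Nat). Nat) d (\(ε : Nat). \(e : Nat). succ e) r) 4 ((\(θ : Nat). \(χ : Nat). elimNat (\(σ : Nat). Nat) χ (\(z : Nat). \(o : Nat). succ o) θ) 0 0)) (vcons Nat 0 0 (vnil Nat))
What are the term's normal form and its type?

resulting normal form:
  vcons Nat 1 4 (vcons Nat 0 0 (vnil Nat))
type:
  Vec Nat 2


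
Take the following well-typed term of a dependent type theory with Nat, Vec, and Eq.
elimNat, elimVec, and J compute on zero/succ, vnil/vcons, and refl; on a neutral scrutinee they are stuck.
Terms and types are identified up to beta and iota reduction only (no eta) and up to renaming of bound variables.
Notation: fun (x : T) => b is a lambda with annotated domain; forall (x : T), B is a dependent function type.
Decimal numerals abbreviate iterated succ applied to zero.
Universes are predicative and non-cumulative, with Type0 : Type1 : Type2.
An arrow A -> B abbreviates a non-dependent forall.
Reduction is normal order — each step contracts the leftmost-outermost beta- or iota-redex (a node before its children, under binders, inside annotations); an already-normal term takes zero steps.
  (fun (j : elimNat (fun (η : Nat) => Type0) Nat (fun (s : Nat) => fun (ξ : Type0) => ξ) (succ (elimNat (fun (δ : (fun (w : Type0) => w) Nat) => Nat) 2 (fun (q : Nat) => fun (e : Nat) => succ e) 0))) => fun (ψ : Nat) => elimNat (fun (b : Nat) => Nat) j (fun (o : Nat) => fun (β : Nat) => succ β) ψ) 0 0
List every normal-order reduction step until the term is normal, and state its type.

normal-order reduction:
  (fun (j : elimNat (fun (η : Nat) => Type0) Nat (fun (s : Nat) => fun (ξ : Type0) => ξ) (succ (elimNat (fun (δ : (fun (w : Type0) => w) Nat) => Nat) 2 (fun (q : Nat) => fun (e : Nat) => succ e) 0))) => fun (ψ : Nat) => elimNat (fun (b : Nat) => Nat) j (fun (o : Nat) => fun (β : Nat) => succ β) ψ) 0 0
  ~> (fun (j : Nat) => elimNat (fun (η : Nat) => Nat) 0 (fun (s : Nat) => fun (ξ : Nat) => succ ξ) j) 0
  ~> elimNat (fun (j : Nat) => Nat) 0 (fun (η : Nat) => fun (s : Nat) => succ s) 0
  ~> 0
the term's type:
  Nat


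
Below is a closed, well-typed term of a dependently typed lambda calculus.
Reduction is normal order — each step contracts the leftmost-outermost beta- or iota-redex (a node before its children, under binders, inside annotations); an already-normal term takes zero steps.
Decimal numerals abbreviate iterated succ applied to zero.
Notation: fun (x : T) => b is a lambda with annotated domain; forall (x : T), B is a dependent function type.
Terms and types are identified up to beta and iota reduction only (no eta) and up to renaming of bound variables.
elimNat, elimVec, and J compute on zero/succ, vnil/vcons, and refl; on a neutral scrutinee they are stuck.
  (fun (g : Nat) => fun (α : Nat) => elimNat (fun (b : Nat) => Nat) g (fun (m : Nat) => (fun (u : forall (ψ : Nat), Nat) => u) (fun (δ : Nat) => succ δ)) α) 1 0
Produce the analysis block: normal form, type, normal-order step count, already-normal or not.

resulting normal form:
  1
inferred type:
  Nat
steps to reach normal form (normal order): 3
started in normal form: no
first redex: a beta-redex


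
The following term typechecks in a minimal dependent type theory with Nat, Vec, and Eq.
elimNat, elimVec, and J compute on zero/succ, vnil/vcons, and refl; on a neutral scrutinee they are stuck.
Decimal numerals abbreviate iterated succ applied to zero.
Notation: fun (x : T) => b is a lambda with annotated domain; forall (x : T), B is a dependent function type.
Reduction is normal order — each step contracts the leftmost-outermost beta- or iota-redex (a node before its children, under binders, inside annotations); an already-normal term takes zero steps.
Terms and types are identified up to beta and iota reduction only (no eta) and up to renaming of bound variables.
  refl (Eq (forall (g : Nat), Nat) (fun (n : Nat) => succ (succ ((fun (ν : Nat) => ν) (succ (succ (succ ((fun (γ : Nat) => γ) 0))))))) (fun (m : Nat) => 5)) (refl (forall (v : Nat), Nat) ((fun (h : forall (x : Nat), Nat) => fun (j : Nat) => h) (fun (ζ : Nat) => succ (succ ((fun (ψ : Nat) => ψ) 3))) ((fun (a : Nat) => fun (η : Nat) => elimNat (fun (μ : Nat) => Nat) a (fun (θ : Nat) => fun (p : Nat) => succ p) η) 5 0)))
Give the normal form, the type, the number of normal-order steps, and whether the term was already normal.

resulting normal form:
  refl (Eq (forall (g : Nat), Nat) (fun (n : Nat) => 5) (fun (ν : Nat) => 5)) (refl (forall (γ : Nat), Nat) (fun (m : Nat) => 5))
the term's type:
  Eq (Eq (forall (g : Nat), Nat) (fun (n : Nat) => 5) (fun (ν : Nat) => 5)) (refl (forall (γ : Nat), Nat) (fun (m : Nat) => 5)) (refl (forall (v : Nat), Nat) (fun (h : Nat) => 5))
steps to reach normal form (normal order): 5
started in normal form: no
first redex: a beta-redex


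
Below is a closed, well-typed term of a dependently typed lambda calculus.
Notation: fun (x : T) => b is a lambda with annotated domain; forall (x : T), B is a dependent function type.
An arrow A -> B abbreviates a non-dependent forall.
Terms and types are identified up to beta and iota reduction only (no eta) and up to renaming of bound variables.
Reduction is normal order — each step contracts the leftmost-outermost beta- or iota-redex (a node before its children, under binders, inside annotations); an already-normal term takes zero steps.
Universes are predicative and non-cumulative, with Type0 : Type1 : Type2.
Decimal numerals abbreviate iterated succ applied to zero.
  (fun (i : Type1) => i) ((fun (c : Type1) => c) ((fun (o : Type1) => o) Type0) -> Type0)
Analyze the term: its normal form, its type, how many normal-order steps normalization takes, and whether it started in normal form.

reduced normal form:
  Type0 -> Type0
type:
  Type1
reduction steps (normal order): 3
already normal: no
first contracted redex: a beta-redex


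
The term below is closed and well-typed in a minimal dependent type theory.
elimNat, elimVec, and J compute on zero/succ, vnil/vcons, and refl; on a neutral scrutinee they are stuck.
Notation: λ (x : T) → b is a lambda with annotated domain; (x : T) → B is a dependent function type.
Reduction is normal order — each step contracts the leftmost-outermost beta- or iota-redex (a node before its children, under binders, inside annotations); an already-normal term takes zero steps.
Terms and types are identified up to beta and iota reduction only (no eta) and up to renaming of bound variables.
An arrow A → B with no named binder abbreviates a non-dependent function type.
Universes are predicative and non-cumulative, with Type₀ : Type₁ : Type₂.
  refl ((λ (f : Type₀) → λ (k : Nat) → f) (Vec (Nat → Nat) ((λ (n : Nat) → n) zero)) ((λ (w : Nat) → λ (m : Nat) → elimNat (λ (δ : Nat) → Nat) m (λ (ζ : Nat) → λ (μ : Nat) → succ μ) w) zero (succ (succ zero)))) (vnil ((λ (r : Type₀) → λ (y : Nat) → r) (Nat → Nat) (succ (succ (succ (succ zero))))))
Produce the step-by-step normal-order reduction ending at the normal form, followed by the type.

reduction (normal order):
  refl ((λ (f : Type₀) → λ (k : Nat) → f) (Vec (Nat → Nat) ((λ (n : Nat) → n) zero)) ((λ (w : Nat) → λ (m : Nat) → elimNat (λ (δ : Nat) → Nat) m (λ (ζ : Nat) → λ (μ : Nat) → succ μ) w) zero (succ (succ zero)))) (vnil ((λ (r : Type₀) → λ (y : Nat) → r) (Nat → Nat) (succ (succ (succ (succ zero))))))
  ~> refl ((λ (f : Nat) → Vec (Nat → Nat) ((λ (k : Nat) → k) zero)) ((λ (n : Nat) → λ (w : Nat) → elimNat (λ (m : Nat) → Nat) w (λ (δ : Nat) → λ (ζ : Nat) → succ ζ) n) zero (succ (succ zero)))) (vnil ((λ (μ : Type₀) → λ (r : Nat) → μ) (Nat → Nat) (succ (succ (succ (succ zero))))))
  ~> refl (Vec (Nat → Nat) ((λ (f : Nat) → f) zero)) (vnil ((λ (k : Type₀) → λ (n : Nat) → k) (Nat → Nat) (succ (succ (succ (succ zero))))))
  ~> refl (Vec (Nat → Nat) zero) (vnil ((λ (f : Type₀) → λ (k : Nat) → f) (Nat → Nat) (succ (succ (succ (succ zero))))))
  ~> refl (Vec (Nat → Nat) zero) (vnil ((λ (f : Nat) → Nat → Nat) (succ (succ (succ (succ zero))))))
  ~> refl (Vec (Nat → Nat) zero) (vnil (Nat → Nat))
the term's type:
  Eq (Vec (Nat → Nat) zero) (vnil (Nat → Nat)) (vnil (Nat → Nat))


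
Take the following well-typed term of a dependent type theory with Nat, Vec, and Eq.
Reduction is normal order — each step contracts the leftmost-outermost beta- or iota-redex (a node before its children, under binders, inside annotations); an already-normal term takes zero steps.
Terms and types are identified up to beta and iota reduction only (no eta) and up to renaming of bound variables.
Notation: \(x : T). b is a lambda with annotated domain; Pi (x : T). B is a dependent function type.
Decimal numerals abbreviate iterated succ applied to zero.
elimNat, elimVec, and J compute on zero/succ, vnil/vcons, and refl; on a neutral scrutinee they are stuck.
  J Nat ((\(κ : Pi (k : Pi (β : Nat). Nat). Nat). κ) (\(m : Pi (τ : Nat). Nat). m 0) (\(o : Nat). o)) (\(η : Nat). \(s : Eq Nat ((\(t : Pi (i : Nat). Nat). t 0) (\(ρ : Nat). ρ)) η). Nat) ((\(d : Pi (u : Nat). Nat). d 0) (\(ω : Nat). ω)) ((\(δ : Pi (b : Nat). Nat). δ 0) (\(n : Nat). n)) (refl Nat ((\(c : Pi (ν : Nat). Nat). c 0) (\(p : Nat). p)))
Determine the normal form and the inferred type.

resulting normal form:
  0
type:
  Nat
observation: the first redex contracted is a J iota-redex; the normal form is reached in 3 normal-order steps.
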